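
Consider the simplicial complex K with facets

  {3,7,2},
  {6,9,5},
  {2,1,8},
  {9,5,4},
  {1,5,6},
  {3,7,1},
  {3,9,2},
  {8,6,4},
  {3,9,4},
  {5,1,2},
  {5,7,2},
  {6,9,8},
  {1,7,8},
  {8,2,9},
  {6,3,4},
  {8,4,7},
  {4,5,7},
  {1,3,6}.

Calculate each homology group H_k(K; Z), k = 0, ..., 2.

Order the vertices as 1 < 2 < 3 < 4 < 5 < 6 < 7 < 8 < 9. Listing each simplex with vertices in this order, K has dimension 2 with simplices:

  0-simplices (9): [1], [2], [3], [4], [5], [6], [7], [8], [9]
  1-simplices (27): (27 of them)
  2-simplices (18): [1,2,5], [1,2,8], [1,3,6], [1,3,7], [1,5,6], [1,7,8], [2,3,7], [2,3,9], [2,5,7], [2,8,9], [3,4,6], [3,4,9], [4,5,7], [4,5,9], [4,6,8], [4,7,8], [5,6,9], [6,8,9]

giving chain groups C_0 ≅ Z^9, C_1 ≅ Z^27, C_2 ≅ Z^18.

∂_1: C_1 → C_0 is given by ∂[p,q] = [q] − [p]. For instance
  ∂[3,9] = [9] − [3].
The 9×27 boundary matrix has rank 8 and Smith normal form diag(1,1,1,1,1,1,1,1).

∂_2: C_2 → C_1 maps a triangle to the signed sum of its edges. For instance
  ∂[1,7,8] = [7,8] − [1,8] + [1,7],
  ∂[4,5,9] = [5,9] − [4,9] + [4,5].
The 27×18 boundary matrix has rank 18 and Smith normal form diag(1,1,1,1,1,1,1,1,1,1,1,1,1,1,1,1,1,2).

Now H_k = ker ∂_k / im ∂_{k+1}, so:

  H_0: rank C_0 − rank ∂_1 = 9 − 8 = 1, and the invariant factors of ∂_1 are all 1, so H_0 ≅ Z.
  H_1: rank ker ∂_1 − rank ∂_2 = (27 − 8) − 18 = 1, and ∂_2 has invariant factor 2 > 1, so H_1 ≅ Z ⊕ Z/2.
  H_2: rank ker ∂_2 − rank ∂_3 = (18 − 18) − 0 = 0, and there is no ∂_3, so H_2 ≅ 0.

As a check, the Euler characteristic is 9 − 27 + 18 = 0, which agrees with 1 − 1 + 0 = 0.

H_0 ≅ Z,  H_1 ≅ Z ⊕ Z/2,  H_2 = 0.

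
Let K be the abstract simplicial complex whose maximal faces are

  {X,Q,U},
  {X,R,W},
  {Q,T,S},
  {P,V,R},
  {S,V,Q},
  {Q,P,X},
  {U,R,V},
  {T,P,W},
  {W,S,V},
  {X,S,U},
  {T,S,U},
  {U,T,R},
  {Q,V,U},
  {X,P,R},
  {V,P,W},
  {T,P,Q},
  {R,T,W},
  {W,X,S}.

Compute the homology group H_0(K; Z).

Fix the vertex order P < Q < R < S < T < U < V < W < X and write every simplex with vertices in increasing order. Then dim K = 2 and the simplices of K are:

  0-simplices (9): P, Q, R, S, T, U, V, W, X
  1-simplices (27): PQ, PR, PT, PV, PW, PX, QS, QT, QU, QV, QX, RT, RU, RV, RW, RX, ST, SU, SV, SW, SX, TU, TW, UV, UX, VW, WX
  2-simplices (18): PQT, PQX, PRV, PRX, PTW, PVW, QST, QSV, QUV, QUX, RTU, RTW, RUV, RWX, STU, SUX, SVW, SWX

giving chain groups C_0 ≅ Z^9, C_1 ≅ Z^27, C_2 ≅ Z^18.

Boundary ∂_1: C_1 → C_0 sends each edge [p,q] (with p < q) to q − p.
The 9×27 boundary matrix has rank 8 and Smith normal form diag(1,1,1,1,1,1,1,1).

The boundary map ∂_2: C_2 → C_1 sends each 2-simplex [p,q,r] to [q,r] − [p,r] + [p,q]. For instance
  ∂SVW = VW − SW + SV,
  ∂SWX = WX − SX + SW.
This gives a 27×18 integer matrix of rank 18; reducing to Smith normal form yields diagonal entries (1,1,1,1,1,1,1,1,1,1,1,1,1,1,1,1,1,2).

Reading off H_k = ker ∂_k / im ∂_{k+1}:

  H_0: rank C_0 − rank ∂_1 = 9 − 8 = 1, and the invariant factors of ∂_1 are all 1, so H_0 ≅ Z.

(K is a triangulation of the Klein bottle.)

H_0 ≅ Z.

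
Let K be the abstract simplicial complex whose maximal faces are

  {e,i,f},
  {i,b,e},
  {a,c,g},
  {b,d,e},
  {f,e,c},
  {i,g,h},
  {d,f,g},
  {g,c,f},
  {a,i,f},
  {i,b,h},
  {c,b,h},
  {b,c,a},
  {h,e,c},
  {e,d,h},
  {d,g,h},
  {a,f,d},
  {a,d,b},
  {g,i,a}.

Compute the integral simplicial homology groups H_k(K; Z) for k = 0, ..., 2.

H_0 = Z,  H_1 = Z ⊕ Z/2,  H_2 = 0.

Order the vertices as a < b < c < d < e < f < g < h < i. Listing each simplex with vertices in this order, K has dimension 2 with simplices:

  0-simplices (9): a, b, c, d, e, f, g, h, i
  1-simplices (27): ab, ac, ad, af, ag, ai, bc, bd, be, bh, bi, ce, cf, cg, ch, de, df, dg, dh, ef, eh, ei, fg, fi, gh, gi, hi
  2-simplices (18): abc, abd, acg, adf, afi, agi, bch, bde, bei, bhi, cef, ceh, cfg, deh, dfg, dgh, efi, ghi

giving chain groups C_0 ≅ Z^9, C_1 ≅ Z^27, C_2 ≅ Z^18.

∂_1: C_1 → C_0 maps an edge to its endpoints' difference, ∂[p,q] = q − p.
As a 9×27 matrix over Z this has rank 8, with invariant factors (1,1,1,1,1,1,1,1).

Boundary ∂_2: C_2 → C_1 acts by ∂[p,q,r] = [q,r] − [p,r] + [p,q]. For instance
  ∂abc = bc − ac + ab,
  ∂dfg = fg − dg + df.
This gives a 27×18 integer matrix of rank 18; reducing to Smith normal form yields diagonal entries (1,1,1,1,1,1,1,1,1,1,1,1,1,1,1,1,1,2).

Now H_k = ker ∂_k / im ∂_{k+1}, so:

  H_0: rank C_0 − rank ∂_1 = 9 − 8 = 1, and the invariant factors of ∂_1 are all 1, so H_0 ≅ Z.
  H_1: rank ker ∂_1 − rank ∂_2 = (27 − 8) − 18 = 1, and ∂_2 has invariant factor 2 > 1, so H_1 ≅ Z ⊕ Z/2.
  H_2: rank ker ∂_2 − rank ∂_3 = (18 − 18) − 0 = 0, and there is no ∂_3, so H_2 ≅ 0.

As a check, the Euler characteristic is 9 − 27 + 18 = 0, which agrees with 1 − 1 + 0 = 0.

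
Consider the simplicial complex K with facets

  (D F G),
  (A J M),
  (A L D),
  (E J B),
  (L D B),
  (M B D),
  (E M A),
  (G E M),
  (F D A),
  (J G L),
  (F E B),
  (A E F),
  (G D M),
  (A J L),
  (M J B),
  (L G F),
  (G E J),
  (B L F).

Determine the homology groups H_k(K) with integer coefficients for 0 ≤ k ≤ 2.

Fix the vertex order A < B < D < E < F < G < J < L < M and write every simplex with vertices in increasing order. Then dim K = 2 and the simplices of K are:

  0-simplices (9): A, B, D, E, F, G, J, L, M
  1-simplices (27): AD, AE, AF, AJ, AL, AM, BD, BE, BF, BJ, BL, BM, DF, DG, DL, DM, EF, EG, EJ, EM, FG, FL, GJ, GL, GM, JL, JM
  2-simplices (18): ADF, ADL, AEF, AEM, AJL, AJM, BDL, BDM, BEF, BEJ, BFL, BJM, DFG, DGM, EGJ, EGM, FGL, GJL

giving chain groups C_0 ≅ Z^9, C_1 ≅ Z^27, C_2 ≅ Z^18.

The boundary map ∂_1: C_1 → C_0 sends each edge [p,q] (with p < q) to q − p. For instance
  ∂AM = M − A.
The 9×27 boundary matrix has rank 8 and Smith normal form diag(1,1,1,1,1,1,1,1).

The boundary map ∂_2: C_2 → C_1 maps a triangle to the signed sum of its edges. For instance
  ∂DGM = GM − DM + DG,
  ∂FGL = GL − FL + FG.
This gives a 27×18 integer matrix of rank 18; reducing to Smith normal form yields diagonal entries (1,1,1,1,1,1,1,1,1,1,1,1,1,1,1,1,1,2).

From H_k ≅ ker(∂_k) / im(∂_{k+1}) we obtain:

  H_0: rank C_0 − rank ∂_1 = 9 − 8 = 1, and the invariant factors of ∂_1 are all 1, so H_0 ≅ Z.
  H_1: rank ker ∂_1 − rank ∂_2 = (27 − 8) − 18 = 1, and ∂_2 has invariant factor 2 > 1, so H_1 ≅ Z ⊕ Z_2.
  H_2: rank ker ∂_2 − rank ∂_3 = (18 − 18) − 0 = 0, and there is no ∂_3, so H_2 ≅ 0.

H_0 = Z,  H_1 = Z ⊕ Z_2,  H_2 = 0.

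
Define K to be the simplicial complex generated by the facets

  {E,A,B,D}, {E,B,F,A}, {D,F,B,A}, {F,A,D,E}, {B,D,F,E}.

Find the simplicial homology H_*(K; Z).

We work with the vertex ordering A < B < D < E < F. The simplices of K, each written with vertices in increasing order, are:

  0-simplices (5): A, B, D, E, F
  1-simplices (10): AB, AD, AE, AF, BD, BE, BF, DE, DF, EF
  2-simplices (10): ABD, ABE, ABF, ADE, ADF, AEF, BDE, BDF, BEF, DEF
  3-simplices (5): ABDE, ABDF, ABEF, ADEF, BDEF

giving chain groups C_0 ≅ Z^5, C_1 ≅ Z^10, C_2 ≅ Z^10, C_3 ≅ Z^5.

The boundary map ∂_1: C_1 → C_0 maps an edge to its endpoints' difference, ∂[p,q] = q − p.
As a 5×10 matrix over Z this has rank 4, with invariant factors (1,1,1,1).

∂_2: C_2 → C_1 maps a triangle to the signed sum of its edges. For instance
  ∂ABD = BD − AD + AB,
  ∂ADE = DE − AE + AD.
As a 10×10 matrix over Z this has rank 6, with invariant factors (1,1,1,1,1,1).

The boundary map ∂_3: C_3 → C_2 sends each 3-simplex σ to the alternating sum Σ_i (−1)^i (σ with its i-th vertex removed). For instance
  ∂ABDE = BDE − ADE + ABE − ABD,
  ∂ABDF = BDF − ADF + ABF − ABD.
The resulting 10×5 matrix has rank 4, and its Smith normal form has invariant factors (1,1,1,1).

From H_k ≅ ker(∂_k) / im(∂_{k+1}) we obtain:

  H_0: rank C_0 − rank ∂_1 = 5 − 4 = 1, and the invariant factors of ∂_1 are all 1, so H_0 ≅ Z.
  H_1: rank ker ∂_1 − rank ∂_2 = (10 − 4) − 6 = 0, and the invariant factors of ∂_2 are all 1, so H_1 ≅ 0.
  H_2: rank ker ∂_2 − rank ∂_3 = (10 − 6) − 4 = 0, and the invariant factors of ∂_3 are all 1, so H_2 ≅ 0.
  H_3: rank ker ∂_3 − rank ∂_4 = (5 − 4) − 0 = 1, and there is no ∂_4, so H_3 ≅ Z.

(K is a triangulation of the 3-sphere S^3.)

H_0 ≅ Z,  H_1 = 0,  H_2 = 0,  H_3 ≅ Z.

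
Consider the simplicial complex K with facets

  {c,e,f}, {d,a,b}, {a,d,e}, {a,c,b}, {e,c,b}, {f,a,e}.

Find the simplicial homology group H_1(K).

Take the total order a < b < c < d < e < f on the vertex set. Then K (dimension 2) consists of the simplices:

  0-simplices (6): a, b, c, d, e, f
  1-simplices (12): ab, ac, ad, ae, af, bc, bd, be, ce, cf, de, ef
  2-simplices (6): abc, abd, ade, aef, bce, cef

giving chain groups C_0 ≅ Z^6, C_1 ≅ Z^12, C_2 ≅ Z^6.

∂_1: C_1 → C_0 maps an edge to its endpoints' difference, ∂[p,q] = q − p. For instance
  ∂ac = c − a.
This gives a 6×12 integer matrix of rank 5; reducing to Smith normal form yields diagonal entries (1,1,1,1,1).

Boundary ∂_2: C_2 → C_1 acts by ∂[p,q,r] = [q,r] − [p,r] + [p,q]. For instance
  ∂bce = ce − be + bc,
  ∂ade = de − ae + ad.
As a 12×6 matrix over Z this has rank 6, with invariant factors (1,1,1,1,1,1).

Reading off H_k = ker ∂_k / im ∂_{k+1}:

  H_1: rank ker ∂_1 − rank ∂_2 = (12 − 5) − 6 = 1, and the invariant factors of ∂_2 are all 1, so H_1 ≅ Z.

H_1 ≅ Z.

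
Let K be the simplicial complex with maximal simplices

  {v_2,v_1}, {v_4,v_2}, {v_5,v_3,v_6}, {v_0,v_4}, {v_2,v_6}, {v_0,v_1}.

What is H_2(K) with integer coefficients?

Order the vertices as v_0 < v_1 < v_2 < v_3 < v_4 < v_5 < v_6. Listing each simplex with vertices in this order, K has dimension 2 with simplices:

  0-simplices (7): [v_0], [v_1], [v_2], [v_3], [v_4], [v_5], [v_6]
  1-simplices (8): [v_0,v_1], [v_0,v_4], [v_1,v_2], [v_2,v_4], [v_2,v_6], [v_3,v_5], [v_3,v_6], [v_5,v_6]
  2-simplices (1): [v_3,v_5,v_6]

Hence C_0 ≅ Z^7, C_1 ≅ Z^8, C_2 ≅ Z^1.

∂_1: C_1 → C_0 is given by ∂[p,q] = [q] − [p]. For instance
  ∂[v_0,v_4] = [v_4] − [v_0].
This gives a 7×8 integer matrix of rank 6; reducing to Smith normal form yields diagonal entries (1,1,1,1,1,1).

∂_2: C_2 → C_1 sends each 2-simplex [p,q,r] to [q,r] − [p,r] + [p,q]. For instance
  ∂[v_3,v_5,v_6] = [v_5,v_6] − [v_3,v_6] + [v_3,v_5].
As a 8×1 matrix over Z this has rank 1, with invariant factors (1).

From H_k ≅ ker(∂_k) / im(∂_{k+1}) we obtain:

  H_2: rank ker ∂_2 − rank ∂_3 = (1 − 1) − 0 = 0, and there is no ∂_3, so H_2 = 0.

H_2 ≅ 0.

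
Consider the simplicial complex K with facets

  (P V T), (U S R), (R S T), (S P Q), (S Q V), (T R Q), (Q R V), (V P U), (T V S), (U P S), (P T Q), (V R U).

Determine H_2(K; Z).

K has 7 vertices, 18 edges, 12 triangles.
rank ∂_2 = 12, rank ∂_3 = 0 ⇒ b_2 = 12 − 12 − 0 = 0. So H_2 = 0.

H_2 ≅ 0.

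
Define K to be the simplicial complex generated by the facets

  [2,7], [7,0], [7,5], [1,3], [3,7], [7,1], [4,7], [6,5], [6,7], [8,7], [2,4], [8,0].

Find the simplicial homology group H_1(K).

H_1 ≅ Z^4.

We work with the vertex ordering 0 < 1 < 2 < 3 < 4 < 5 < 6 < 7 < 8. The simplices of K, each written with vertices in increasing order, are:

  0-simplices (9): [0], [1], [2], [3], [4], [5], [6], [7], [8]
  1-simplices (12): [0,7], [0,8], [1,3], [1,7], [2,4], [2,7], [3,7], [4,7], [5,6], [5,7], [6,7], [7,8]

giving chain groups C_0 ≅ Z^9, C_1 ≅ Z^12.

Boundary ∂_1: C_1 → C_0 sends each edge [p,q] (with p < q) to q − p. For instance
  ∂[6,7] = [7] − [6].
The 9×12 boundary matrix has rank 8 and Smith normal form diag(1,1,1,1,1,1,1,1).

Computing H_k = (kernel of ∂_k) / (image of ∂_{k+1}):

  H_1: rank ker ∂_1 − rank ∂_2 = (12 − 8) − 0 = 4, and there is no ∂_2, so H_1 ≅ Z^4.

(K is a triangulation of a wedge of 4 circles.)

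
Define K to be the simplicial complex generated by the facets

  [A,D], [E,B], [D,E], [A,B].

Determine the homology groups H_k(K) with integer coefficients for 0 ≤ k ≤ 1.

H_0 = Z,  H_1 = Z.

K has 4 vertices, 4 edges.
rank ∂_0 = 0, rank ∂_1 = 3 ⇒ b_0 = 4 − 0 − 3 = 1; all invariant factors of ∂_1 are 1 so no torsion. So H_0 = Z.
rank ∂_1 = 3, rank ∂_2 = 0 ⇒ b_1 = 4 − 3 − 0 = 1. So H_1 = Z.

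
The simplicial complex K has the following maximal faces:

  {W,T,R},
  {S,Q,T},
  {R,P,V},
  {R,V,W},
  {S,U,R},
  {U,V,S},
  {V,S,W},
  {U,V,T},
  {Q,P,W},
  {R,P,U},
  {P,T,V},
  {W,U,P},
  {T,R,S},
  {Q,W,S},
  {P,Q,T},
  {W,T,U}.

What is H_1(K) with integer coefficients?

H_1 ≅ Z^2.

We work with the vertex ordering P < Q < R < S < T < U < V < W. The simplices of K, each written with vertices in increasing order, are:

  0-simplices (8): P, Q, R, S, T, U, V, W
  1-simplices (24): PQ, PR, PT, PU, PV, PW, QS, QT, QW, RS, RT, RU, RV, RW, ST, SU, SV, SW, TU, TV, TW, UV, UW, VW
  2-simplices (16): PQT, PQW, PRU, PRV, PTV, PUW, QST, QSW, RST, RSU, RTW, RVW, SUV, SVW, TUV, TUW

Hence C_0 ≅ Z^8, C_1 ≅ Z^24, C_2 ≅ Z^16.

The boundary map ∂_1: C_1 → C_0 sends each edge [p,q] (with p < q) to q − p. For instance
  ∂QT = T − Q.
The 8×24 boundary matrix has rank 7 and Smith normal form diag(1,1,1,1,1,1,1).

∂_2: C_2 → C_1 sends each 2-simplex [p,q,r] to [q,r] − [p,r] + [p,q]. For instance
  ∂TUV = UV − TV + TU,
  ∂PUW = UW − PW + PU.
This gives a 24×16 integer matrix of rank 15; reducing to Smith normal form yields diagonal entries (1,1,1,1,1,1,1,1,1,1,1,1,1,1,1).

From H_k ≅ ker(∂_k) / im(∂_{k+1}) we obtain:

  H_1: rank ker ∂_1 − rank ∂_2 = (24 − 7) − 15 = 2, and the invariant factors of ∂_2 are all 1, so H_1 ≅ Z^2.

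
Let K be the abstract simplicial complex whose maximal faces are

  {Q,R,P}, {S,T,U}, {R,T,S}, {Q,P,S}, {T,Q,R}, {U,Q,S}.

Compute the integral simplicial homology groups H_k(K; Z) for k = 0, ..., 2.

H_0 ≅ Z,  H_1 ≅ Z,  H_2 = 0.

Fix the vertex order P < Q < R < S < T < U and write every simplex with vertices in increasing order. Then dim K = 2 and the simplices of K are:

  0-simplices (6): P, Q, R, S, T, U
  1-simplices (12): PQ, PR, PS, QR, QS, QT, QU, RS, RT, ST, SU, TU
  2-simplices (6): PQR, PQS, QRT, QSU, RST, STU

so the chain groups are C_0 ≅ Z^6, C_1 ≅ Z^12, C_2 ≅ Z^6.

∂_1: C_1 → C_0 maps an edge to its endpoints' difference, ∂[p,q] = q − p. For instance
  ∂PS = S − P.
The resulting 6×12 matrix has rank 5, and its Smith normal form has invariant factors (1,1,1,1,1).

∂_2: C_2 → C_1 sends each 2-simplex [p,q,r] to [q,r] − [p,r] + [p,q]. For instance
  ∂RST = ST − RT + RS,
  ∂QRT = RT − QT + QR.
The 12×6 boundary matrix has rank 6 and Smith normal form diag(1,1,1,1,1,1).

From H_k ≅ ker(∂_k) / im(∂_{k+1}) we obtain:

  H_0: rank C_0 − rank ∂_1 = 6 − 5 = 1, and the invariant factors of ∂_1 are all 1, so H_0 = Z.
  H_1: rank ker ∂_1 − rank ∂_2 = (12 − 5) − 6 = 1, and the invariant factors of ∂_2 are all 1, so H_1 = Z.
  H_2: rank ker ∂_2 − rank ∂_3 = (6 − 6) − 0 = 0, and there is no ∂_3, so H_2 = 0.

As a check, the Euler characteristic is 6 − 12 + 6 = 0, which agrees with 1 − 1 + 0 = 0.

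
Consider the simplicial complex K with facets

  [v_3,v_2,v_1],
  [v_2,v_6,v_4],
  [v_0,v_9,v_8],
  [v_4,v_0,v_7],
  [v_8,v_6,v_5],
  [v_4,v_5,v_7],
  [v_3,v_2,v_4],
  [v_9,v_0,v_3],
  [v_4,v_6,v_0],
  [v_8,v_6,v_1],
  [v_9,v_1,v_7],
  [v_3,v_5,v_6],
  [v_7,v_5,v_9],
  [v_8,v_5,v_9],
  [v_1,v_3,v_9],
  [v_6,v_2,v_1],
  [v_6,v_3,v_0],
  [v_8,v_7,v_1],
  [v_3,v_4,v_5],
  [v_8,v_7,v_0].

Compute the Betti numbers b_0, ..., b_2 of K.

K has 10 vertices, 30 edges, 20 triangles.
rank ∂_0 = 0, rank ∂_1 = 9 ⇒ b_0 = 10 − 0 − 9 = 1; all invariant factors of ∂_1 are 1 so no torsion. So H_0 ≅ Z.
rank ∂_1 = 9, rank ∂_2 = 20 ⇒ b_1 = 30 − 9 − 20 = 1; ∂_2 has invariant factor(s) [2] giving torsion. So H_1 ≅ Z ⊕ Z/2.
rank ∂_2 = 20, rank ∂_3 = 0 ⇒ b_2 = 20 − 20 − 0 = 0. So H_2 ≅ 0.

b_0 = 1, b_1 = 1, b_2 = 0.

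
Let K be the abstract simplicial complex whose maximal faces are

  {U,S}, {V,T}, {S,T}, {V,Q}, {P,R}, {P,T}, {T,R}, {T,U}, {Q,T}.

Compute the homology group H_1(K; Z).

Take the total order P < Q < R < S < T < U < V on the vertex set. Then K (dimension 1) consists of the simplices:

  0-simplices (7): P, Q, R, S, T, U, V
  1-simplices (9): PR, PT, QT, QV, RT, ST, SU, TU, TV

Hence C_0 ≅ Z^7, C_1 ≅ Z^9.

∂_1: C_1 → C_0 sends each edge [p,q] (with p < q) to q − p. For instance
  ∂SU = U − S.
The 7×9 boundary matrix has rank 6 and Smith normal form diag(1,1,1,1,1,1).

Now H_k = ker ∂_k / im ∂_{k+1}, so:

  H_1: rank ker ∂_1 − rank ∂_2 = (9 − 6) − 0 = 3, and there is no ∂_2, so H_1 ≅ Z^3.

H_1 ≅ Z^3.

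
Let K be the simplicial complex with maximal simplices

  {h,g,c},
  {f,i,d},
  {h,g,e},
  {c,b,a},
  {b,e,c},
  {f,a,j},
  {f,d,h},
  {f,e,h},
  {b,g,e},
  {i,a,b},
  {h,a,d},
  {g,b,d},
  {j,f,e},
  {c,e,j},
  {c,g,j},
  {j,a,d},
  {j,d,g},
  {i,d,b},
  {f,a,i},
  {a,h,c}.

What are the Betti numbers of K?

b_0 = 1, b_1 = 1, b_2 = 0.

We work with the vertex ordering a < b < c < d < e < f < g < h < i < j. The simplices of K, each written with vertices in increasing order, are:

  0-simplices (10): a, b, c, d, e, f, g, h, i, j
  1-simplices (30): ab, ac, ad, af, ah, ai, aj, bc, bd, be, bg, bi, ce, cg, ch, cj, df, dg, dh, di, dj, ef, eg, eh, ej, fh, fi, fj, gh, gj
  2-simplices (20): abc, abi, ach, adh, adj, afi, afj, bce, bdg, bdi, beg, cej, cgh, cgj, dfh, dfi, dgj, efh, efj, egh

giving chain groups C_0 ≅ Z^10, C_1 ≅ Z^30, C_2 ≅ Z^20.

Boundary ∂_1: C_1 → C_0 is given by ∂[p,q] = [q] − [p].
As a 10×30 matrix over Z this has rank 9, with invariant factors (1,1,1,1,1,1,1,1,1).

Boundary ∂_2: C_2 → C_1 acts by ∂[p,q,r] = [q,r] − [p,r] + [p,q]. For instance
  ∂bdi = di − bi + bd,
  ∂ach = ch − ah + ac.
The resulting 30×20 matrix has rank 20, and its Smith normal form has invariant factors (1,1,1,1,1,1,1,1,1,1,1,1,1,1,1,1,1,1,1,2).

Computing H_k = (kernel of ∂_k) / (image of ∂_{k+1}):

  H_0: rank C_0 − rank ∂_1 = 10 − 9 = 1, and the invariant factors of ∂_1 are all 1, so H_0 = Z.
  H_1: rank ker ∂_1 − rank ∂_2 = (30 − 9) − 20 = 1, and ∂_2 has invariant factor 2 > 1, so H_1 = Z ⊕ Z_2.
  H_2: rank ker ∂_2 − rank ∂_3 = (20 − 20) − 0 = 0, and there is no ∂_3, so H_2 = 0.

(K is a triangulation of the Klein bottle.)

Hence the Betti numbers are b_0 = 1, b_1 = 1, b_2 = 0.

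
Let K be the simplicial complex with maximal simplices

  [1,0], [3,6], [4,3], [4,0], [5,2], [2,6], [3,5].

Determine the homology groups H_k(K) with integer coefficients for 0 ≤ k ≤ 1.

We work with the vertex ordering 0 < 1 < 2 < 3 < 4 < 5 < 6. The simplices of K, each written with vertices in increasing order, are:

  0-simplices (7): [0], [1], [2], [3], [4], [5], [6]
  1-simplices (7): [0,1], [0,4], [2,5], [2,6], [3,4], [3,5], [3,6]

so the chain groups are C_0 ≅ Z^7, C_1 ≅ Z^7.

Boundary ∂_1: C_1 → C_0 sends each edge [p,q] (with p < q) to q − p. For instance
  ∂[3,6] = [6] − [3].
The 7×7 boundary matrix has rank 6 and Smith normal form diag(1,1,1,1,1,1).

Computing H_k = (kernel of ∂_k) / (image of ∂_{k+1}):

  H_0: rank C_0 − rank ∂_1 = 7 − 6 = 1, and the invariant factors of ∂_1 are all 1, so H_0 = Z.
  H_1: rank ker ∂_1 − rank ∂_2 = (7 − 6) − 0 = 1, and there is no ∂_2, so H_1 = Z.

As a check, the Euler characteristic is 7 − 7 = 0, which agrees with 1 − 1 = 0.

H_0 ≅ Z,  H_1 ≅ Z.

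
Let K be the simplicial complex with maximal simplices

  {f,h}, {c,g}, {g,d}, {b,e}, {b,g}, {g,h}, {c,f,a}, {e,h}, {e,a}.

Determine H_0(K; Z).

Order the vertices as a < b < c < d < e < f < g < h. Listing each simplex with vertices in this order, K has dimension 2 with simplices:

  0-simplices (8): a, b, c, d, e, f, g, h
  1-simplices (11): ac, ae, af, be, bg, cf, cg, dg, eh, fh, gh
  2-simplices (1): acf

giving chain groups C_0 ≅ Z^8, C_1 ≅ Z^11, C_2 ≅ Z^1.

Boundary ∂_1: C_1 → C_0 is given by ∂[p,q] = [q] − [p]. For instance
  ∂bg = g − b.
This gives a 8×11 integer matrix of rank 7; reducing to Smith normal form yields diagonal entries (1,1,1,1,1,1,1).

∂_2: C_2 → C_1 sends each 2-simplex [p,q,r] to [q,r] − [p,r] + [p,q]. For instance
  ∂acf = cf − af + ac.
As a 11×1 matrix over Z this has rank 1, with invariant factors (1).

Reading off H_k = ker ∂_k / im ∂_{k+1}:

  H_0: rank C_0 − rank ∂_1 = 8 − 7 = 1, and the invariant factors of ∂_1 are all 1, so H_0 = Z.

H_0 ≅ Z.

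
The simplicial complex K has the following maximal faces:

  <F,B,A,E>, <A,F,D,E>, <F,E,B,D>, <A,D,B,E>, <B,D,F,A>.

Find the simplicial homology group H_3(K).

H_3 ≅ Z.

Fix the vertex order A < B < D < E < F and write every simplex with vertices in increasing order. Then dim K = 3 and the simplices of K are:

  0-simplices (5): A, B, D, E, F
  1-simplices (10): AB, AD, AE, AF, BD, BE, BF, DE, DF, EF
  2-simplices (10): ABD, ABE, ABF, ADE, ADF, AEF, BDE, BDF, BEF, DEF
  3-simplices (5): ABDE, ABDF, ABEF, ADEF, BDEF

so the chain groups are C_0 ≅ Z^5, C_1 ≅ Z^10, C_2 ≅ Z^10, C_3 ≅ Z^5.

Boundary ∂_1: C_1 → C_0 sends each edge [p,q] (with p < q) to q − p. For instance
  ∂AE = E − A.
This gives a 5×10 integer matrix of rank 4; reducing to Smith normal form yields diagonal entries (1,1,1,1).

Boundary ∂_2: C_2 → C_1 maps a triangle to the signed sum of its edges. For instance
  ∂BDF = DF − BF + BD,
  ∂BDE = DE − BE + BD.
This gives a 10×10 integer matrix of rank 6; reducing to Smith normal form yields diagonal entries (1,1,1,1,1,1).

Boundary ∂_3: C_3 → C_2 sends each 3-simplex σ to the alternating sum Σ_i (−1)^i (σ with its i-th vertex removed). For instance
  ∂BDEF = DEF − BEF + BDF − BDE,
  ∂ABDF = BDF − ADF + ABF − ABD.
The resulting 10×5 matrix has rank 4, and its Smith normal form has invariant factors (1,1,1,1).

From H_k ≅ ker(∂_k) / im(∂_{k+1}) we obtain:

  H_3: rank ker ∂_3 − rank ∂_4 = (5 − 4) − 0 = 1, and there is no ∂_4, so H_3 = Z.

(K is a triangulation of the 3-sphere S^3.)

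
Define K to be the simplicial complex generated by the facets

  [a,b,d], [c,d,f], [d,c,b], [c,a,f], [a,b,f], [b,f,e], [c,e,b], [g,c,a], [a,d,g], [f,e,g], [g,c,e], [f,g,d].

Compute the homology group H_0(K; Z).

Order the vertices as a < b < c < d < e < f < g. Listing each simplex with vertices in this order, K has dimension 2 with simplices:

  0-simplices (7): a, b, c, d, e, f, g
  1-simplices (18): ab, ac, ad, af, ag, bc, bd, be, bf, cd, ce, cf, cg, df, dg, ef, eg, fg
  2-simplices (12): abd, abf, acf, acg, adg, bcd, bce, bef, cdf, ceg, dfg, efg

giving chain groups C_0 ≅ Z^7, C_1 ≅ Z^18, C_2 ≅ Z^12.

The boundary map ∂_1: C_1 → C_0 is given by ∂[p,q] = [q] − [p]. For instance
  ∂dg = g − d.
The 7×18 boundary matrix has rank 6 and Smith normal form diag(1,1,1,1,1,1).

The boundary map ∂_2: C_2 → C_1 acts by ∂[p,q,r] = [q,r] − [p,r] + [p,q]. For instance
  ∂efg = fg − eg + ef,
  ∂bef = ef − bf + be.
As a 18×12 matrix over Z this has rank 12, with invariant factors (1,1,1,1,1,1,1,1,1,1,1,2).

From H_k ≅ ker(∂_k) / im(∂_{k+1}) we obtain:

  H_0: rank C_0 − rank ∂_1 = 7 − 6 = 1, and the invariant factors of ∂_1 are all 1, so H_0 = Z.

H_0 = Z.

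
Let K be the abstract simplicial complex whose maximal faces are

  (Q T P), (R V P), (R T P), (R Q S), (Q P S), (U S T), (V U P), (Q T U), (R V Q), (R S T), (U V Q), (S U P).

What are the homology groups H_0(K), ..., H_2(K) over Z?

Take the total order P < Q < R < S < T < U < V on the vertex set. Then K (dimension 2) consists of the simplices:

  0-simplices (7): P, Q, R, S, T, U, V
  1-simplices (18): PQ, PR, PS, PT, PU, PV, QR, QS, QT, QU, QV, RS, RT, RV, ST, SU, TU, UV
  2-simplices (12): PQS, PQT, PRT, PRV, PSU, PUV, QRS, QRV, QTU, QUV, RST, STU

giving chain groups C_0 ≅ Z^7, C_1 ≅ Z^18, C_2 ≅ Z^12.

Boundary ∂_1: C_1 → C_0 sends each edge [p,q] (with p < q) to q − p. For instance
  ∂RV = V − R.
This gives a 7×18 integer matrix of rank 6; reducing to Smith normal form yields diagonal entries (1,1,1,1,1,1).

Boundary ∂_2: C_2 → C_1 acts by ∂[p,q,r] = [q,r] − [p,r] + [p,q]. For instance
  ∂PQS = QS − PS + PQ,
  ∂QUV = UV − QV + QU.
This gives a 18×12 integer matrix of rank 12; reducing to Smith normal form yields diagonal entries (1,1,1,1,1,1,1,1,1,1,1,2).

Now H_k = ker ∂_k / im ∂_{k+1}, so:

  H_0: rank C_0 − rank ∂_1 = 7 − 6 = 1, and the invariant factors of ∂_1 are all 1, so H_0 = Z.
  H_1: rank ker ∂_1 − rank ∂_2 = (18 − 6) − 12 = 0, and ∂_2 has invariant factor 2 > 1, so H_1 = Z/2.
  H_2: rank ker ∂_2 − rank ∂_3 = (12 − 12) − 0 = 0, and there is no ∂_3, so H_2 = 0.

As a check, the Euler characteristic is 7 − 18 + 12 = 1, which agrees with 1 − 0 + 0 = 1.

H_0 ≅ Z,  H_1 ≅ Z/2,  H_2 = 0.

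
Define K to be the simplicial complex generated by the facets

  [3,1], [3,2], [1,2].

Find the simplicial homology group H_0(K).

We work with the vertex ordering 1 < 2 < 3. The simplices of K, each written with vertices in increasing order, are:

  0-simplices (3): [1], [2], [3]
  1-simplices (3): [1,2], [1,3], [2,3]

Hence C_0 ≅ Z^3, C_1 ≅ Z^3.

Boundary ∂_1: C_1 → C_0 is given by ∂[p,q] = [q] − [p]. For instance
  ∂[1,2] = [2] − [1].
This gives a 3×3 integer matrix of rank 2; reducing to Smith normal form yields diagonal entries (1,1).

Reading off H_k = ker ∂_k / im ∂_{k+1}:

  H_0: rank C_0 − rank ∂_1 = 3 − 2 = 1, and the invariant factors of ∂_1 are all 1, so H_0 ≅ Z.

(K is a triangulation of the circle S^1.)

H_0 = Z.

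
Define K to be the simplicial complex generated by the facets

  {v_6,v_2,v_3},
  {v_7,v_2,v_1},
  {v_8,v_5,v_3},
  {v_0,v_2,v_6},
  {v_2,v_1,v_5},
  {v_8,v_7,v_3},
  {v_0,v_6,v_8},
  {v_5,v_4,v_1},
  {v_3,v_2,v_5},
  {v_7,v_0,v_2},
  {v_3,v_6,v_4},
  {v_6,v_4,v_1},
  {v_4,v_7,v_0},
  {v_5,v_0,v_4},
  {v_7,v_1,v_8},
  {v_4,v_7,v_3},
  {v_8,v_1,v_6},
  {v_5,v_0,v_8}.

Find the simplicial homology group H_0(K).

Fix the vertex order v_0 < v_1 < v_2 < v_3 < v_4 < v_5 < v_6 < v_7 < v_8 and write every simplex with vertices in increasing order. Then dim K = 2 and the simplices of K are:

  0-simplices (9): [v_0], [v_1], [v_2], [v_3], [v_4], [v_5], [v_6], [v_7], [v_8]
  1-simplices (27): (27 of them)
  2-simplices (18): (18 of them)

Hence C_0 ≅ Z^9, C_1 ≅ Z^27, C_2 ≅ Z^18.

Boundary ∂_1: C_1 → C_0 sends each edge [p,q] (with p < q) to q − p. For instance
  ∂[v_1,v_8] = [v_8] − [v_1].
This gives a 9×27 integer matrix of rank 8; reducing to Smith normal form yields diagonal entries (1,1,1,1,1,1,1,1).

Boundary ∂_2: C_2 → C_1 maps a triangle to the signed sum of its edges. For instance
  ∂[v_0,v_2,v_7] = [v_2,v_7] − [v_0,v_7] + [v_0,v_2],
  ∂[v_1,v_7,v_8] = [v_7,v_8] − [v_1,v_8] + [v_1,v_7].
The resulting 27×18 matrix has rank 17, and its Smith normal form has invariant factors (1,1,1,1,1,1,1,1,1,1,1,1,1,1,1,1,1).

From H_k ≅ ker(∂_k) / im(∂_{k+1}) we obtain:

  H_0: rank C_0 − rank ∂_1 = 9 − 8 = 1, and the invariant factors of ∂_1 are all 1, so H_0 ≅ Z.

H_0 ≅ Z.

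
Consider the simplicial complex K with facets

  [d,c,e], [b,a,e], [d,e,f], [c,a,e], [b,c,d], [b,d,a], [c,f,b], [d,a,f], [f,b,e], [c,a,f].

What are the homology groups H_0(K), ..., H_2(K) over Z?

H_0 = Z,  H_1 = Z/2,  H_2 = 0.

Order the vertices as a < b < c < d < e < f. Listing each simplex with vertices in this order, K has dimension 2 with simplices:

  0-simplices (6): a, b, c, d, e, f
  1-simplices (15): ab, ac, ad, ae, af, bc, bd, be, bf, cd, ce, cf, de, df, ef
  2-simplices (10): abd, abe, ace, acf, adf, bcd, bcf, bef, cde, def

giving chain groups C_0 ≅ Z^6, C_1 ≅ Z^15, C_2 ≅ Z^10.

The boundary map ∂_1: C_1 → C_0 sends each edge [p,q] (with p < q) to q − p. For instance
  ∂be = e − b.
As a 6×15 matrix over Z this has rank 5, with invariant factors (1,1,1,1,1).

The boundary map ∂_2: C_2 → C_1 acts by ∂[p,q,r] = [q,r] − [p,r] + [p,q]. For instance
  ∂adf = df − af + ad,
  ∂abd = bd − ad + ab.
The resulting 15×10 matrix has rank 10, and its Smith normal form has invariant factors (1,1,1,1,1,1,1,1,1,2).

Reading off H_k = ker ∂_k / im ∂_{k+1}:

  H_0: rank C_0 − rank ∂_1 = 6 − 5 = 1, and the invariant factors of ∂_1 are all 1, so H_0 ≅ Z.
  H_1: rank ker ∂_1 − rank ∂_2 = (15 − 5) − 10 = 0, and ∂_2 has invariant factor 2 > 1, so H_1 ≅ Z/2.
  H_2: rank ker ∂_2 − rank ∂_3 = (10 − 10) − 0 = 0, and there is no ∂_3, so H_2 ≅ 0.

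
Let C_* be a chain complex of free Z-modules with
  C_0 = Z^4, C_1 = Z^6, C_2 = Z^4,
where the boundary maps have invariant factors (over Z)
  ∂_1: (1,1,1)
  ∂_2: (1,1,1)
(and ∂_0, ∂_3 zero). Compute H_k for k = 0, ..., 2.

H_0 = Z,  H_1 = 0,  H_2 = Z.

H_0: b_0 = 4 − 0 − 3 = 1; torsion from ∂_1 factors > 1: none. So H_0 = Z.
H_1: b_1 = 6 − 3 − 3 = 0; torsion from ∂_2 factors > 1: none. So H_1 = 0.
H_2: b_2 = 4 − 3 − 0 = 1; torsion from ∂_3 factors > 1: none. So H_2 = Z.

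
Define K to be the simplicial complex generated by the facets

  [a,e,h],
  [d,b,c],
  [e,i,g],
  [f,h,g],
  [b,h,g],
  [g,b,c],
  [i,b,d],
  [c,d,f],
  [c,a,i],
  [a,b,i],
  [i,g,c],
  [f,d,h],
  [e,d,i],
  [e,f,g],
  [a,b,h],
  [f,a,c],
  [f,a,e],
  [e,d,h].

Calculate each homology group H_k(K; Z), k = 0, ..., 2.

Order the vertices as a < b < c < d < e < f < g < h < i. Listing each simplex with vertices in this order, K has dimension 2 with simplices:

  0-simplices (9): a, b, c, d, e, f, g, h, i
  1-simplices (27): ab, ac, ae, af, ah, ai, bc, bd, bg, bh, bi, cd, cf, cg, ci, de, df, dh, di, ef, eg, eh, ei, fg, fh, gh, gi
  2-simplices (18): abh, abi, acf, aci, aef, aeh, bcd, bcg, bdi, bgh, cdf, cgi, deh, dei, dfh, efg, egi, fgh

so the chain groups are C_0 ≅ Z^9, C_1 ≅ Z^27, C_2 ≅ Z^18.

The boundary map ∂_1: C_1 → C_0 sends each edge [p,q] (with p < q) to q − p. For instance
  ∂bi = i − b.
The 9×27 boundary matrix has rank 8 and Smith normal form diag(1,1,1,1,1,1,1,1).

Boundary ∂_2: C_2 → C_1 acts by ∂[p,q,r] = [q,r] − [p,r] + [p,q]. For instance
  ∂bgh = gh − bh + bg,
  ∂bcg = cg − bg + bc.
As a 27×18 matrix over Z this has rank 18, with invariant factors (1,1,1,1,1,1,1,1,1,1,1,1,1,1,1,1,1,2).

Now H_k = ker ∂_k / im ∂_{k+1}, so:

  H_0: rank C_0 − rank ∂_1 = 9 − 8 = 1, and the invariant factors of ∂_1 are all 1, so H_0 = Z.
  H_1: rank ker ∂_1 − rank ∂_2 = (27 − 8) − 18 = 1, and ∂_2 has invariant factor 2 > 1, so H_1 = Z ⊕ Z/2.
  H_2: rank ker ∂_2 − rank ∂_3 = (18 − 18) − 0 = 0, and there is no ∂_3, so H_2 = 0.

As a check, the Euler characteristic is 9 − 27 + 18 = 0, which agrees with 1 − 1 + 0 = 0.

H_0 = Z,  H_1 = Z ⊕ Z/2,  H_2 = 0.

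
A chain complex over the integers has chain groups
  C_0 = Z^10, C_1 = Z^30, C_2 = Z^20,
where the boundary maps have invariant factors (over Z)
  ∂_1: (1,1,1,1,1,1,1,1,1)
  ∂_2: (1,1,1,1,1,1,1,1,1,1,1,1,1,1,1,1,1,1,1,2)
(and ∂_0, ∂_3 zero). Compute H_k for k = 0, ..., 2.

H_0 ≅ Z,  H_1 ≅ Z ⊕ Z/2Z,  H_2 = 0.

H_0: b_0 = 10 − 0 − 9 = 1; torsion from ∂_1 factors > 1: none. So H_0 ≅ Z.
H_1: b_1 = 30 − 9 − 20 = 1; torsion from ∂_2 factors > 1: [2]. So H_1 ≅ Z ⊕ Z/2Z.
H_2: b_2 = 20 − 20 − 0 = 0; torsion from ∂_3 factors > 1: none. So H_2 ≅ 0.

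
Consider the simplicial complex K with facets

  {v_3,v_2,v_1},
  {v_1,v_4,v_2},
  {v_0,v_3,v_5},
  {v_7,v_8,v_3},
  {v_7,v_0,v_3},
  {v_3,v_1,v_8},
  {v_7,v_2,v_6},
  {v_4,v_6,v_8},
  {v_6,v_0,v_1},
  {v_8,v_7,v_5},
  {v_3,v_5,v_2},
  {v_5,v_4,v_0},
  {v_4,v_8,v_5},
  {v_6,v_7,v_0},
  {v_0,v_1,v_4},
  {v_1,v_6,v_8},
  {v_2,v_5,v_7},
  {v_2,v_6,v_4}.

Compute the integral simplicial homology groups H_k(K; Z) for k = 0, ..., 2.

H_0 ≅ Z,  H_1 ≅ Z ⊕ Z/2Z,  H_2 = 0.

Take the total order v_0 < v_1 < v_2 < v_3 < v_4 < v_5 < v_6 < v_7 < v_8 on the vertex set. Then K (dimension 2) consists of the simplices:

  0-simplices (9): [v_0], [v_1], [v_2], [v_3], [v_4], [v_5], [v_6], [v_7], [v_8]
  1-simplices (27): (27 of them)
  2-simplices (18): (18 of them)

so the chain groups are C_0 ≅ Z^9, C_1 ≅ Z^27, C_2 ≅ Z^18.

∂_1: C_1 → C_0 is given by ∂[p,q] = [q] − [p]. For instance
  ∂[v_3,v_8] = [v_8] − [v_3].
The 9×27 boundary matrix has rank 8 and Smith normal form diag(1,1,1,1,1,1,1,1).

∂_2: C_2 → C_1 maps a triangle to the signed sum of its edges. For instance
  ∂[v_5,v_7,v_8] = [v_7,v_8] − [v_5,v_8] + [v_5,v_7],
  ∂[v_2,v_6,v_7] = [v_6,v_7] − [v_2,v_7] + [v_2,v_6].
The 27×18 boundary matrix has rank 18 and Smith normal form diag(1,1,1,1,1,1,1,1,1,1,1,1,1,1,1,1,1,2).

From H_k ≅ ker(∂_k) / im(∂_{k+1}) we obtain:

  H_0: rank C_0 − rank ∂_1 = 9 − 8 = 1, and the invariant factors of ∂_1 are all 1, so H_0 ≅ Z.
  H_1: rank ker ∂_1 − rank ∂_2 = (27 − 8) − 18 = 1, and ∂_2 has invariant factor 2 > 1, so H_1 ≅ Z ⊕ Z/2Z.
  H_2: rank ker ∂_2 − rank ∂_3 = (18 − 18) − 0 = 0, and there is no ∂_3, so H_2 ≅ 0.

As a check, the Euler characteristic is 9 − 27 + 18 = 0, which agrees with 1 − 1 + 0 = 0.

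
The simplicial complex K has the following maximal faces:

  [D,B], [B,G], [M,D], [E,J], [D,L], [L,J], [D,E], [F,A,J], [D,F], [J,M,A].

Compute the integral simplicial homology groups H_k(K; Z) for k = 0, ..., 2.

H_0 = Z,  H_1 = Z^3,  H_2 = 0.

We work with the vertex ordering A < B < D < E < F < G < J < L < M. The simplices of K, each written with vertices in increasing order, are:

  0-simplices (9): A, B, D, E, F, G, J, L, M
  1-simplices (13): AF, AJ, AM, BD, BG, DE, DF, DL, DM, EJ, FJ, JL, JM
  2-simplices (2): AFJ, AJM

so the chain groups are C_0 ≅ Z^9, C_1 ≅ Z^13, C_2 ≅ Z^2.

∂_1: C_1 → C_0 sends each edge [p,q] (with p < q) to q − p. For instance
  ∂DF = F − D.
The 9×13 boundary matrix has rank 8 and Smith normal form diag(1,1,1,1,1,1,1,1).

Boundary ∂_2: C_2 → C_1 sends each 2-simplex [p,q,r] to [q,r] − [p,r] + [p,q]. For instance
  ∂AFJ = FJ − AJ + AF,
  ∂AJM = JM − AM + AJ.
As a 13×2 matrix over Z this has rank 2, with invariant factors (1,1).

Reading off H_k = ker ∂_k / im ∂_{k+1}:

  H_0: rank C_0 − rank ∂_1 = 9 − 8 = 1, and the invariant factors of ∂_1 are all 1, so H_0 ≅ Z.
  H_1: rank ker ∂_1 − rank ∂_2 = (13 − 8) − 2 = 3, and the invariant factors of ∂_2 are all 1, so H_1 ≅ Z^3.
  H_2: rank ker ∂_2 − rank ∂_3 = (2 − 2) − 0 = 0, and there is no ∂_3, so H_2 ≅ 0.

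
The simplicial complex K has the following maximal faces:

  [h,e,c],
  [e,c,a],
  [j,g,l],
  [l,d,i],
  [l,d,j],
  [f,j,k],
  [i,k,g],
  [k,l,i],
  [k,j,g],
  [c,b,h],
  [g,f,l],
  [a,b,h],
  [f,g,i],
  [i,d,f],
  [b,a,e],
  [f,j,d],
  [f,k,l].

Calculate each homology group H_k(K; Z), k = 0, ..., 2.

Order the vertices as a < b < c < d < e < f < g < h < i < j < k < l. Listing each simplex with vertices in this order, K has dimension 2 with simplices:

  0-simplices (12): a, b, c, d, e, f, g, h, i, j, k, l
  1-simplices (28): ab, ac, ae, ah, bc, be, bh, ce, ch, df, di, dj, dl, eh, fg, fi, fj, fk, fl, gi, gj, gk, gl, ik, il, jk, jl, kl
  2-simplices (17): abe, abh, ace, bch, ceh, dfi, dfj, dil, djl, fgi, fgl, fjk, fkl, gik, gjk, gjl, ikl

Hence C_0 ≅ Z^12, C_1 ≅ Z^28, C_2 ≅ Z^17.

The boundary map ∂_1: C_1 → C_0 is given by ∂[p,q] = [q] − [p].
The 12×28 boundary matrix has rank 10 and Smith normal form diag(1,1,1,1,1,1,1,1,1,1).

Boundary ∂_2: C_2 → C_1 maps a triangle to the signed sum of its edges. For instance
  ∂bch = ch − bh + bc,
  ∂dfi = fi − di + df.
As a 28×17 matrix over Z this has rank 17, with invariant factors (1,1,1,1,1,1,1,1,1,1,1,1,1,1,1,1,2).

From H_k ≅ ker(∂_k) / im(∂_{k+1}) we obtain:

  H_0: rank C_0 − rank ∂_1 = 12 − 10 = 2, and the invariant factors of ∂_1 are all 1, so H_0 = Z^2.
  H_1: rank ker ∂_1 − rank ∂_2 = (28 − 10) − 17 = 1, and ∂_2 has invariant factor 2 > 1, so H_1 = Z ⊕ Z/2.
  H_2: rank ker ∂_2 − rank ∂_3 = (17 − 17) − 0 = 0, and there is no ∂_3, so H_2 = 0.

H_0 = Z^2,  H_1 = Z ⊕ Z/2,  H_2 = 0.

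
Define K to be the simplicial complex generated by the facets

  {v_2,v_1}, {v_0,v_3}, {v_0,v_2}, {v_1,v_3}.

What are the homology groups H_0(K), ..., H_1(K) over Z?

H_0 = Z,  H_1 = Z.

Fix the vertex order v_0 < v_1 < v_2 < v_3 and write every simplex with vertices in increasing order. Then dim K = 1 and the simplices of K are:

  0-simplices (4): [v_0], [v_1], [v_2], [v_3]
  1-simplices (4): [v_0,v_2], [v_0,v_3], [v_1,v_2], [v_1,v_3]

giving chain groups C_0 ≅ Z^4, C_1 ≅ Z^4.

∂_1: C_1 → C_0 sends each edge [p,q] (with p < q) to q − p. For instance
  ∂[v_1,v_2] = [v_2] − [v_1].
The 4×4 boundary matrix has rank 3 and Smith normal form diag(1,1,1).

Computing H_k = (kernel of ∂_k) / (image of ∂_{k+1}):

  H_0: rank C_0 − rank ∂_1 = 4 − 3 = 1, and the invariant factors of ∂_1 are all 1, so H_0 ≅ Z.
  H_1: rank ker ∂_1 − rank ∂_2 = (4 − 3) − 0 = 1, and there is no ∂_2, so H_1 ≅ Z.

As a check, the Euler characteristic is 4 − 4 = 0, which agrees with 1 − 1 = 0.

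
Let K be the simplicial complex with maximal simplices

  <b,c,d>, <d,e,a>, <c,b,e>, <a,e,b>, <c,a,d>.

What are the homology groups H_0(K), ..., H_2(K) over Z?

Take the total order a < b < c < d < e on the vertex set. Then K (dimension 2) consists of the simplices:

  0-simplices (5): a, b, c, d, e
  1-simplices (10): ab, ac, ad, ae, bc, bd, be, cd, ce, de
  2-simplices (5): abe, acd, ade, bcd, bce

Hence C_0 ≅ Z^5, C_1 ≅ Z^10, C_2 ≅ Z^5.

The boundary map ∂_1: C_1 → C_0 is given by ∂[p,q] = [q] − [p]. For instance
  ∂be = e − b.
The resulting 5×10 matrix has rank 4, and its Smith normal form has invariant factors (1,1,1,1).

∂_2: C_2 → C_1 sends each 2-simplex [p,q,r] to [q,r] − [p,r] + [p,q]. For instance
  ∂bce = ce − be + bc,
  ∂ade = de − ae + ad.
The resulting 10×5 matrix has rank 5, and its Smith normal form has invariant factors (1,1,1,1,1).

Now H_k = ker ∂_k / im ∂_{k+1}, so:

  H_0: rank C_0 − rank ∂_1 = 5 − 4 = 1, and the invariant factors of ∂_1 are all 1, so H_0 ≅ Z.
  H_1: rank ker ∂_1 − rank ∂_2 = (10 − 4) − 5 = 1, and the invariant factors of ∂_2 are all 1, so H_1 ≅ Z.
  H_2: rank ker ∂_2 − rank ∂_3 = (5 − 5) − 0 = 0, and there is no ∂_3, so H_2 ≅ 0.

As a check, the Euler characteristic is 5 − 10 + 5 = 0, which agrees with 1 − 1 + 0 = 0.
(K is a triangulation of the Möbius band.)

H_0 = Z,  H_1 = Z,  H_2 = 0.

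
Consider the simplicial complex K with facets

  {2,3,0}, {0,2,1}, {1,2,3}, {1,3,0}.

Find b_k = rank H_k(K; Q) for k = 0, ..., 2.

Take the total order 0 < 1 < 2 < 3 on the vertex set. Then K (dimension 2) consists of the simplices:

  0-simplices (4): [0], [1], [2], [3]
  1-simplices (6): [0,1], [0,2], [0,3], [1,2], [1,3], [2,3]
  2-simplices (4): [0,1,2], [0,1,3], [0,2,3], [1,2,3]

so the chain groups are C_0 ≅ Z^4, C_1 ≅ Z^6, C_2 ≅ Z^4.

∂_1: C_1 → C_0 maps an edge to its endpoints' difference, ∂[p,q] = q − p. For instance
  ∂[0,1] = [1] − [0].
The resulting 4×6 matrix has rank 3, and its Smith normal form has invariant factors (1,1,1).

Boundary ∂_2: C_2 → C_1 maps a triangle to the signed sum of its edges. For instance
  ∂[0,1,2] = [1,2] − [0,2] + [0,1],
  ∂[0,2,3] = [2,3] − [0,3] + [0,2].
This gives a 6×4 integer matrix of rank 3; reducing to Smith normal form yields diagonal entries (1,1,1).

From H_k ≅ ker(∂_k) / im(∂_{k+1}) we obtain:

  H_0: rank C_0 − rank ∂_1 = 4 − 3 = 1, and the invariant factors of ∂_1 are all 1, so H_0 = Z.
  H_1: rank ker ∂_1 − rank ∂_2 = (6 − 3) − 3 = 0, and the invariant factors of ∂_2 are all 1, so H_1 = 0.
  H_2: rank ker ∂_2 − rank ∂_3 = (4 − 3) − 0 = 1, and there is no ∂_3, so H_2 = Z.

As a check, the Euler characteristic is 4 − 6 + 4 = 2, which agrees with 1 − 0 + 1 = 2.

Hence the Betti numbers are b_0 = 1, b_1 = 0, b_2 = 1.

b_0 = 1, b_1 = 0, b_2 = 1.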